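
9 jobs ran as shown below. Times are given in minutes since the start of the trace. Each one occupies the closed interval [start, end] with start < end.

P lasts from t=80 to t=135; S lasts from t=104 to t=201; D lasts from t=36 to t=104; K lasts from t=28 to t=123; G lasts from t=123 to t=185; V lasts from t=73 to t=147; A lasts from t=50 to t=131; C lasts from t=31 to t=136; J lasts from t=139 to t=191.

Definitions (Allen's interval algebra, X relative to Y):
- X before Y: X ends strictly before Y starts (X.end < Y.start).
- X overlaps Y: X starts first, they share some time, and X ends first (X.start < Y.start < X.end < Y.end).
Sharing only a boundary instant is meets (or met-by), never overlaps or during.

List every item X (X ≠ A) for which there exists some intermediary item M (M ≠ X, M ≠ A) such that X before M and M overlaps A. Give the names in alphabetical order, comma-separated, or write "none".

none

Target A = [t=50, t=131].
Intermediaries M with M overlaps A: D, K.
Via D — items with X before D: none.
Via K — items with X before K: none.
Union: none.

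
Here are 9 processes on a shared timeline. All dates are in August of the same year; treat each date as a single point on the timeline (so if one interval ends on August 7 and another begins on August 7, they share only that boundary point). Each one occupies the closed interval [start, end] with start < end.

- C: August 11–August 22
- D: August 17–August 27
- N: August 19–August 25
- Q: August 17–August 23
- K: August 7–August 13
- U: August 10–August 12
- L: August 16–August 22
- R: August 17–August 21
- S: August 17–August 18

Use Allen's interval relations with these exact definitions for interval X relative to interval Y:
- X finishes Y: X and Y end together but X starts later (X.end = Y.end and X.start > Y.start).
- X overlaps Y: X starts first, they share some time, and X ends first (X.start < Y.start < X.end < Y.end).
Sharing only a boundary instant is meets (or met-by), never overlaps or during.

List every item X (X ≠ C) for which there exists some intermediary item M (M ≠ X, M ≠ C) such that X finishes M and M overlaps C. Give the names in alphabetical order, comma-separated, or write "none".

none

Target C = [August 11, August 22].
Intermediaries M with M overlaps C: K, U.
Via K — items with X finishes K: none.
Via U — items with X finishes U: none.
Union: none.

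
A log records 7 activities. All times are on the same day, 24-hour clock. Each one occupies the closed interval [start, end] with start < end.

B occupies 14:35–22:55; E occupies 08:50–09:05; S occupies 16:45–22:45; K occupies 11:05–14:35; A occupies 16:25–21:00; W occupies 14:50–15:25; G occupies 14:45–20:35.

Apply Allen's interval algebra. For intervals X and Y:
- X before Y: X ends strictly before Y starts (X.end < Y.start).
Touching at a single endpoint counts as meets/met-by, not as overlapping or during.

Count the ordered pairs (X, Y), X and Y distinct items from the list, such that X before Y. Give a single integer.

12

Checking all 42 ordered pairs for relation 'before'; matching pairs in alphabetical order:
(E, A): E before A ✓
(E, B): E before B ✓
(E, G): E before G ✓
(E, K): E before K ✓
(E, S): E before S ✓
(E, W): E before W ✓
(K, A): K before A ✓
(K, G): K before G ✓
(K, S): K before S ✓
(K, W): K before W ✓
(W, A): W before A ✓
(W, S): W before S ✓
Count: 12.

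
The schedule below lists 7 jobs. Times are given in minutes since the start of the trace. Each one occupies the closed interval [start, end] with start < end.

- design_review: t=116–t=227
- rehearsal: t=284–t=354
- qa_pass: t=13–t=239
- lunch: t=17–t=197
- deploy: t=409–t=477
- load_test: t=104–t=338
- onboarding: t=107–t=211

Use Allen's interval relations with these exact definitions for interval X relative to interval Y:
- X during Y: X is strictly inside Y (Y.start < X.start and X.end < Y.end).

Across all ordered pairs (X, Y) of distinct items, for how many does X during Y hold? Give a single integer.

5

Checking all 42 ordered pairs for relation 'during'; matching pairs in alphabetical order:
(design_review, load_test): design_review during load_test ✓
(design_review, qa_pass): design_review during qa_pass ✓
(lunch, qa_pass): lunch during qa_pass ✓
(onboarding, load_test): onboarding during load_test ✓
(onboarding, qa_pass): onboarding during qa_pass ✓
Count: 5.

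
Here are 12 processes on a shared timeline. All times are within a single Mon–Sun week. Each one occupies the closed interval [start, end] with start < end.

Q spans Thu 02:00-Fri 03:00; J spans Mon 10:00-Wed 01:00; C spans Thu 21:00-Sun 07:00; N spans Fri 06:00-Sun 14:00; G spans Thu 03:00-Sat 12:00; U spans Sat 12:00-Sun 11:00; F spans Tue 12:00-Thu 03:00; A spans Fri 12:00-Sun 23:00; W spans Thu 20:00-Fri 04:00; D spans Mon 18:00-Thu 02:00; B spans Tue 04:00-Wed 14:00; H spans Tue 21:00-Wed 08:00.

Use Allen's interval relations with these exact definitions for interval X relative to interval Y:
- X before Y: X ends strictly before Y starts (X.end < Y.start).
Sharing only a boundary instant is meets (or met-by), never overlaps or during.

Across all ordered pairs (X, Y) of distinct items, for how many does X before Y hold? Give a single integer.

38

Checking all 132 ordered pairs for relation 'before'; matching pairs in alphabetical order:
(B, A): B before A ✓
(B, C): B before C ✓
(B, G): B before G ✓
(B, N): B before N ✓
(B, Q): B before Q ✓
(B, U): B before U ✓
(B, W): B before W ✓
(D, A): D before A ✓
(D, C): D before C ✓
(D, G): D before G ✓
(D, N): D before N ✓
(D, U): D before U ✓
(D, W): D before W ✓
(F, A): F before A ✓
(F, C): F before C ✓
(F, N): F before N ✓
(F, U): F before U ✓
(F, W): F before W ✓
(H, A): H before A ✓
(H, C): H before C ✓
(H, G): H before G ✓
(H, N): H before N ✓
(H, Q): H before Q ✓
(H, U): H before U ✓
... plus 14 further pairs not listed.
Count: 38.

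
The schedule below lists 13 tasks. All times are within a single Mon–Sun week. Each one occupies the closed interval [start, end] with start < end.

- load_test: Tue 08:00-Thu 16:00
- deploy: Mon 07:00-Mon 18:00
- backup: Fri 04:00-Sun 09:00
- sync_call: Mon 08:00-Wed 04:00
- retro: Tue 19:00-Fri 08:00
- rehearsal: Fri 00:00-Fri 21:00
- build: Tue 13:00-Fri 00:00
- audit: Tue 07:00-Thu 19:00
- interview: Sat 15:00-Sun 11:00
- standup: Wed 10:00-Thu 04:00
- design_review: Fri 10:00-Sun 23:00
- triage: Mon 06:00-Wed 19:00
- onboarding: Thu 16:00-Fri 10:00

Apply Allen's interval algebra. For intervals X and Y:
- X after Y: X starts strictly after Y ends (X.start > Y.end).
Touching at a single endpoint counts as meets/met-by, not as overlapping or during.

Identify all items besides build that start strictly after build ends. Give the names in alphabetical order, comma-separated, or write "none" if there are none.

Target build = [Tue 13:00, Fri 00:00].
audit [Tue 07:00, Thu 19:00] → overlaps → no.
backup [Fri 04:00, Sun 09:00] → after → yes.
deploy [Mon 07:00, Mon 18:00] → before → no.
design_review [Fri 10:00, Sun 23:00] → after → yes.
interview [Sat 15:00, Sun 11:00] → after → yes.
load_test [Tue 08:00, Thu 16:00] → overlaps → no.
onboarding [Thu 16:00, Fri 10:00] → overlapped-by → no.
rehearsal [Fri 00:00, Fri 21:00] → met-by → no.
retro [Tue 19:00, Fri 08:00] → overlapped-by → no.
standup [Wed 10:00, Thu 04:00] → during → no.
sync_call [Mon 08:00, Wed 04:00] → overlaps → no.
triage [Mon 06:00, Wed 19:00] → overlaps → no.
Result: backup, design_review, interview.

backup, design_review, interview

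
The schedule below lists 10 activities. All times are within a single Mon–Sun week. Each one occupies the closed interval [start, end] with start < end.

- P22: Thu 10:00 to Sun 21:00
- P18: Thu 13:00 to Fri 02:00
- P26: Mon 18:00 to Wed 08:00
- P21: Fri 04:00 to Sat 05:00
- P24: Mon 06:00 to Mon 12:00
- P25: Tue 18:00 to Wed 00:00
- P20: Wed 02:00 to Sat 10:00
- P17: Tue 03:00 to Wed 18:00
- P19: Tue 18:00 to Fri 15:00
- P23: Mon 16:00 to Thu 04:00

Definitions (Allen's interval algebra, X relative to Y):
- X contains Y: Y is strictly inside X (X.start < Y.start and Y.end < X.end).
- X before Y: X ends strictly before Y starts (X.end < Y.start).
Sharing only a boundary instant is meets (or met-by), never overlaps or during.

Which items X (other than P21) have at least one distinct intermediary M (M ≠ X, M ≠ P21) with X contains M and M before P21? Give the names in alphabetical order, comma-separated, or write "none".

Target P21 = [Fri 04:00, Sat 05:00].
Intermediaries M with M before P21: P17, P18, P23, P24, P25, P26.
Via P17 — items with X contains P17: P23.
Via P18 — items with X contains P18: P19, P20, P22.
Via P23 — items with X contains P23: none.
Via P24 — items with X contains P24: none.
Via P25 — items with X contains P25: P17, P23, P26.
Via P26 — items with X contains P26: P23.
Union: P17, P19, P20, P22, P23, P26.

P17, P19, P20, P22, P23, P26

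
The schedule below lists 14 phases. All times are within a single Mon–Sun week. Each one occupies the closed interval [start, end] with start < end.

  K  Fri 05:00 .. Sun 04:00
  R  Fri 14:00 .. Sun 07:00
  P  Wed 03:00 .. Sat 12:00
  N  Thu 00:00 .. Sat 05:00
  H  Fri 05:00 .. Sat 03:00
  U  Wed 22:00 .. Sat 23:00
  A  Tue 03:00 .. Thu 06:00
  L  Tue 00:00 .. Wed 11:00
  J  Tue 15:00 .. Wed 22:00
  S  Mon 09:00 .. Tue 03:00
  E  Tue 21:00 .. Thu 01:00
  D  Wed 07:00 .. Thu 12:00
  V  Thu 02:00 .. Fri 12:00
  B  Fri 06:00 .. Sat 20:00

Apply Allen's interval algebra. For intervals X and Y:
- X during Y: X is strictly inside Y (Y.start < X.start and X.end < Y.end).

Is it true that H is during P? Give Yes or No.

H = [Fri 05:00, Sat 03:00], P = [Wed 03:00, Sat 12:00].
Actual relation of H to P: during.
Asked whether 'during' holds → Yes.

Yes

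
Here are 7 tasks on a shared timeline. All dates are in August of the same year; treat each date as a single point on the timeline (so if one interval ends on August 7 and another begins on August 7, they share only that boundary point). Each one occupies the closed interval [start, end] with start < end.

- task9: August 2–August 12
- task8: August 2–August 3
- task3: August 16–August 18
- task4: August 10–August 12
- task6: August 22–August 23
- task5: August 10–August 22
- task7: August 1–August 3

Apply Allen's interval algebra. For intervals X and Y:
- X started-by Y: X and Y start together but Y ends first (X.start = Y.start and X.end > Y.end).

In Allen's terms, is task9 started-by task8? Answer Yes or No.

task9 = [August 2, August 12], task8 = [August 2, August 3].
Actual relation of task9 to task8: started-by.
Asked whether 'started-by' holds → Yes.

Yes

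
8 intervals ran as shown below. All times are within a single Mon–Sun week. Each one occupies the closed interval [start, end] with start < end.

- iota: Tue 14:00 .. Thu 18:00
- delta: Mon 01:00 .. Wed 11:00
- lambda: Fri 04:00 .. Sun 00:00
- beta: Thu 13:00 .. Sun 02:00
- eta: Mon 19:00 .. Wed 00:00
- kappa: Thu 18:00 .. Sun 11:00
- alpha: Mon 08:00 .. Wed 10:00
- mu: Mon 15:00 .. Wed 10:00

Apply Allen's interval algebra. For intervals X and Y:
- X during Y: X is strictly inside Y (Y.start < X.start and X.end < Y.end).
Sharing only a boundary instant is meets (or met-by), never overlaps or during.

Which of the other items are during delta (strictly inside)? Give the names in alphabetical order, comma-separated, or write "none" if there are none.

alpha, eta, mu

Target delta = [Mon 01:00, Wed 11:00].
alpha [Mon 08:00, Wed 10:00] → during → yes.
beta [Thu 13:00, Sun 02:00] → after → no.
eta [Mon 19:00, Wed 00:00] → during → yes.
iota [Tue 14:00, Thu 18:00] → overlapped-by → no.
kappa [Thu 18:00, Sun 11:00] → after → no.
lambda [Fri 04:00, Sun 00:00] → after → no.
mu [Mon 15:00, Wed 10:00] → during → yes.
Result: alpha, eta, mu.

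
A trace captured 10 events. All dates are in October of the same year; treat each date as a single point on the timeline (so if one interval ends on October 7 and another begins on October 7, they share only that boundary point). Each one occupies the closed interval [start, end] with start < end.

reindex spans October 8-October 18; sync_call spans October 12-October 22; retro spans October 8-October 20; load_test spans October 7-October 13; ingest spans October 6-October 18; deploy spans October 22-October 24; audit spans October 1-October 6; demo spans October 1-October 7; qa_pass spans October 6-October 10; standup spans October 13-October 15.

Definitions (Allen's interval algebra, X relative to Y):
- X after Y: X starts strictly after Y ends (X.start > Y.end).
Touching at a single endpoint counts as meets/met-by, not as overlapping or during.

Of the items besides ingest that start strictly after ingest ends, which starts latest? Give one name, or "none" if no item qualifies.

deploy

Target ingest = [October 6, October 18].
audit [October 1, October 6] → meets → excluded.
demo [October 1, October 7] → overlaps → excluded.
deploy [October 22, October 24] → after → candidate.
load_test [October 7, October 13] → during → excluded.
qa_pass [October 6, October 10] → starts → excluded.
reindex [October 8, October 18] → finishes → excluded.
retro [October 8, October 20] → overlapped-by → excluded.
standup [October 13, October 15] → during → excluded.
sync_call [October 12, October 22] → overlapped-by → excluded.
Among candidates, latest start is October 22 → deploy.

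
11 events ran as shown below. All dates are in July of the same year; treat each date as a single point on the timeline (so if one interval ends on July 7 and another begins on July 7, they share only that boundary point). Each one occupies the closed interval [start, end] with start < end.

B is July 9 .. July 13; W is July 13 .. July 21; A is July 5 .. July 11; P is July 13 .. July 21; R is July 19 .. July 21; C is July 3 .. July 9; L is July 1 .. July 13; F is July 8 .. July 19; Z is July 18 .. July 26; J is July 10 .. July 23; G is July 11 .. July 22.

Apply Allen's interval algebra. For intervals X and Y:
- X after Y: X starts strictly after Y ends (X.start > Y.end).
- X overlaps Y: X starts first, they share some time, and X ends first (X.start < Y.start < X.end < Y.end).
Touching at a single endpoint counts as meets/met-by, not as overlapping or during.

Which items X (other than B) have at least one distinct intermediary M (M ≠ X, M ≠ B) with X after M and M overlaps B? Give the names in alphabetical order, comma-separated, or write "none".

Target B = [July 9, July 13].
Intermediaries M with M overlaps B: A.
Via A — items with X after A: P, R, W, Z.
Union: P, R, W, Z.

P, R, W, Z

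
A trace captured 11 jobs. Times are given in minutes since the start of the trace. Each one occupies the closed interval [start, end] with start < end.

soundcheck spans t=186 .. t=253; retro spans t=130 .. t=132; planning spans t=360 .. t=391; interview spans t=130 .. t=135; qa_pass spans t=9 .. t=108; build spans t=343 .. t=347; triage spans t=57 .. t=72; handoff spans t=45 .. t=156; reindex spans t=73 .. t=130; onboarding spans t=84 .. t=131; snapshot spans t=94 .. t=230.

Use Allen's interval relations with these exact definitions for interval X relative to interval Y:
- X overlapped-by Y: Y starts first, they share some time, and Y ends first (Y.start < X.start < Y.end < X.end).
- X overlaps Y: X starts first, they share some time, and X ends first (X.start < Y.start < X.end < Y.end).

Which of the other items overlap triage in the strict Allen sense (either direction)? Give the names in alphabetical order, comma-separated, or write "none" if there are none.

none

Target triage = [t=57, t=72].
build [t=343, t=347] → after → no.
handoff [t=45, t=156] → contains → no.
interview [t=130, t=135] → after → no.
onboarding [t=84, t=131] → after → no.
planning [t=360, t=391] → after → no.
qa_pass [t=9, t=108] → contains → no.
reindex [t=73, t=130] → after → no.
retro [t=130, t=132] → after → no.
snapshot [t=94, t=230] → after → no.
soundcheck [t=186, t=253] → after → no.
Result: none.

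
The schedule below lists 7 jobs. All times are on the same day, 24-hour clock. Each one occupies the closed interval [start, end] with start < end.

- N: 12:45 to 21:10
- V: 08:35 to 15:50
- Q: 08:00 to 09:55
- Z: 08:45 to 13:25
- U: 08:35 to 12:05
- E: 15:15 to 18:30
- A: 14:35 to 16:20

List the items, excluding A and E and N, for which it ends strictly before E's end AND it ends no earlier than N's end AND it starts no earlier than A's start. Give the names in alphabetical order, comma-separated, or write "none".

none

Conditions: its end is strictly before E's end (X.end < 18:30) AND its end is no earlier than N's end (X.end >= 21:10) AND its start is no earlier than A's start (X.start >= 14:35).
Q: end 09:55 < 18:30? ✓; end 09:55 >= 21:10? ✗; start 08:00 >= 14:35? ✗ → no.
U: end 12:05 < 18:30? ✓; end 12:05 >= 21:10? ✗; start 08:35 >= 14:35? ✗ → no.
V: end 15:50 < 18:30? ✓; end 15:50 >= 21:10? ✗; start 08:35 >= 14:35? ✗ → no.
Z: end 13:25 < 18:30? ✓; end 13:25 >= 21:10? ✗; start 08:45 >= 14:35? ✗ → no.
Result: none.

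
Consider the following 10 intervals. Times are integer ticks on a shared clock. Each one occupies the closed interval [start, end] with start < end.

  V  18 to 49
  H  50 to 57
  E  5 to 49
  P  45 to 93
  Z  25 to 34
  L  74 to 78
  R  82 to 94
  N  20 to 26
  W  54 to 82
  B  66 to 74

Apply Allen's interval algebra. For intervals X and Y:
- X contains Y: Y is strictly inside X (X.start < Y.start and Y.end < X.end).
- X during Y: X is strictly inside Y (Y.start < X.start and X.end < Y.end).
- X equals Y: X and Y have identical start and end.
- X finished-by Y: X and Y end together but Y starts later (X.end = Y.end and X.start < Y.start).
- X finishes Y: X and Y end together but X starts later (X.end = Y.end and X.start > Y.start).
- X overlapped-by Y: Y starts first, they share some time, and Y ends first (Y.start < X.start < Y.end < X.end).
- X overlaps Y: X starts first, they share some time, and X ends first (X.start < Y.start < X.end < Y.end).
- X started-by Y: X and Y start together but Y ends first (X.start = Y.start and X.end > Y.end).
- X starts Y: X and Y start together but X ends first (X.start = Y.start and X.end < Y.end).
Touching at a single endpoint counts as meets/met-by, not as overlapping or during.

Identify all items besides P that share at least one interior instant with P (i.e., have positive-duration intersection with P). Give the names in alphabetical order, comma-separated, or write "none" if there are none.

B, E, H, L, R, V, W

Target P = [45, 93].
B [66, 74] → during → yes.
E [5, 49] → overlaps → yes.
H [50, 57] → during → yes.
L [74, 78] → during → yes.
N [20, 26] → before → no.
R [82, 94] → overlapped-by → yes.
V [18, 49] → overlaps → yes.
W [54, 82] → during → yes.
Z [25, 34] → before → no.
Result: B, E, H, L, R, V, W.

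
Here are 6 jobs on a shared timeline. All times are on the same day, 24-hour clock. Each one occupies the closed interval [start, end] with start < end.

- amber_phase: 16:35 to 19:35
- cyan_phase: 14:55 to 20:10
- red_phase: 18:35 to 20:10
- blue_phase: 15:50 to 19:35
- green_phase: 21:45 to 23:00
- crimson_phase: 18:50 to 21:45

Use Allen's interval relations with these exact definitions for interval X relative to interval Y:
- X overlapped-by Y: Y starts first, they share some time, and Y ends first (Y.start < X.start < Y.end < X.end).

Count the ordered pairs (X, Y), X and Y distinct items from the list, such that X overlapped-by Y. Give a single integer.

Checking all 30 ordered pairs for relation 'overlapped-by'; matching pairs in alphabetical order:
(crimson_phase, amber_phase): crimson_phase overlapped-by amber_phase ✓
(crimson_phase, blue_phase): crimson_phase overlapped-by blue_phase ✓
(crimson_phase, cyan_phase): crimson_phase overlapped-by cyan_phase ✓
(crimson_phase, red_phase): crimson_phase overlapped-by red_phase ✓
(red_phase, amber_phase): red_phase overlapped-by amber_phase ✓
(red_phase, blue_phase): red_phase overlapped-by blue_phase ✓
Count: 6.

6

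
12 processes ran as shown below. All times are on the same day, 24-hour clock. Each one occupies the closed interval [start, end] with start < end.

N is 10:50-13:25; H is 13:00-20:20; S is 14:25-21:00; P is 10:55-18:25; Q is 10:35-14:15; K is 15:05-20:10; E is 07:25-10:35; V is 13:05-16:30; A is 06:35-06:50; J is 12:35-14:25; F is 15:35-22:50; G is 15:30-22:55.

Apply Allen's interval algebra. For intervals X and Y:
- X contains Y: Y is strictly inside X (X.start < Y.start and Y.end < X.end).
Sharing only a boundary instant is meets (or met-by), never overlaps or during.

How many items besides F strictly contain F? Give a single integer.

Target F = [15:35, 22:50].
A [06:35, 06:50] → before → no.
E [07:25, 10:35] → before → no.
G [15:30, 22:55] → contains → counts.
H [13:00, 20:20] → overlaps → no.
J [12:35, 14:25] → before → no.
K [15:05, 20:10] → overlaps → no.
N [10:50, 13:25] → before → no.
P [10:55, 18:25] → overlaps → no.
Q [10:35, 14:15] → before → no.
S [14:25, 21:00] → overlaps → no.
V [13:05, 16:30] → overlaps → no.
Total: 1.

1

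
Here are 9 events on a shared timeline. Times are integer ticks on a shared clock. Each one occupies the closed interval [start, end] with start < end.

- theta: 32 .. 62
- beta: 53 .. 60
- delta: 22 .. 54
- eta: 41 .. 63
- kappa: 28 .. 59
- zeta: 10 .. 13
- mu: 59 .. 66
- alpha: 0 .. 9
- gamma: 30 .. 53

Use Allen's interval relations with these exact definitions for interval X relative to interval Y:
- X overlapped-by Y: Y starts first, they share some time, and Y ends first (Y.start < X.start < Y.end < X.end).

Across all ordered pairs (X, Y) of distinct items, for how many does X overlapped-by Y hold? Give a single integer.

Checking all 72 ordered pairs for relation 'overlapped-by'; matching pairs in alphabetical order:
(beta, delta): beta overlapped-by delta ✓
(beta, kappa): beta overlapped-by kappa ✓
(eta, delta): eta overlapped-by delta ✓
(eta, gamma): eta overlapped-by gamma ✓
(eta, kappa): eta overlapped-by kappa ✓
(eta, theta): eta overlapped-by theta ✓
(kappa, delta): kappa overlapped-by delta ✓
(mu, beta): mu overlapped-by beta ✓
(mu, eta): mu overlapped-by eta ✓
(mu, theta): mu overlapped-by theta ✓
(theta, delta): theta overlapped-by delta ✓
(theta, gamma): theta overlapped-by gamma ✓
(theta, kappa): theta overlapped-by kappa ✓
Count: 13.

13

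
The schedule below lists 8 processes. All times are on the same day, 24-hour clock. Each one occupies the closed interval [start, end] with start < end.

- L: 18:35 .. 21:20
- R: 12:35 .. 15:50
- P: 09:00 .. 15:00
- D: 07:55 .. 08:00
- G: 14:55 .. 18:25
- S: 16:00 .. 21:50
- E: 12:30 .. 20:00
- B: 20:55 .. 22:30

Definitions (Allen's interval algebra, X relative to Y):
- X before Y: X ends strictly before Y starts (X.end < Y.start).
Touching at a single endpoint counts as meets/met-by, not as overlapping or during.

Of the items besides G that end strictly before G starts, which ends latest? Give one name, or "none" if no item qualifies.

D

Target G = [14:55, 18:25].
B [20:55, 22:30] → after → excluded.
D [07:55, 08:00] → before → candidate.
E [12:30, 20:00] → contains → excluded.
L [18:35, 21:20] → after → excluded.
P [09:00, 15:00] → overlaps → excluded.
R [12:35, 15:50] → overlaps → excluded.
S [16:00, 21:50] → overlapped-by → excluded.
Among candidates, latest end is 08:00 → D.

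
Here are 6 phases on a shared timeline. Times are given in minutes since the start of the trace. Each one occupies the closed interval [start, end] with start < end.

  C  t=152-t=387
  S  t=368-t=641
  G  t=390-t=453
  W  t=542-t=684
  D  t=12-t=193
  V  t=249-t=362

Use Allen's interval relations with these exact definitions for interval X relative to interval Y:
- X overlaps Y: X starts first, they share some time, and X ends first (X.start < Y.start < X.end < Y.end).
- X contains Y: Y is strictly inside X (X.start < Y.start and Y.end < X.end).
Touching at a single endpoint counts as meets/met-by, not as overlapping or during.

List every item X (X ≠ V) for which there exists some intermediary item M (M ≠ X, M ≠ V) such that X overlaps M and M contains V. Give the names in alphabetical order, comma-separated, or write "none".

Target V = [t=249, t=362].
Intermediaries M with M contains V: C.
Via C — items with X overlaps C: D.
Union: D.

D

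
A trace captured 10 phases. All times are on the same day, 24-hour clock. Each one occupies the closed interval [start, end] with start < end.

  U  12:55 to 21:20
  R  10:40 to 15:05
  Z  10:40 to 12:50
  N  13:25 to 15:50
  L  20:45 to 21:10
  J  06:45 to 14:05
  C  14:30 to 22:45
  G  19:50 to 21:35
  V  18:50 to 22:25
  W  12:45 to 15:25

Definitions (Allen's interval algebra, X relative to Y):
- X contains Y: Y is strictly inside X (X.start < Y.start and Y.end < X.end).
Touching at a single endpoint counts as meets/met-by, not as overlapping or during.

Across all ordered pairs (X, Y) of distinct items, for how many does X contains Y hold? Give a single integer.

Checking all 90 ordered pairs for relation 'contains'; matching pairs in alphabetical order:
(C, G): C contains G ✓
(C, L): C contains L ✓
(C, V): C contains V ✓
(G, L): G contains L ✓
(J, Z): J contains Z ✓
(U, L): U contains L ✓
(U, N): U contains N ✓
(V, G): V contains G ✓
(V, L): V contains L ✓
Count: 9.

9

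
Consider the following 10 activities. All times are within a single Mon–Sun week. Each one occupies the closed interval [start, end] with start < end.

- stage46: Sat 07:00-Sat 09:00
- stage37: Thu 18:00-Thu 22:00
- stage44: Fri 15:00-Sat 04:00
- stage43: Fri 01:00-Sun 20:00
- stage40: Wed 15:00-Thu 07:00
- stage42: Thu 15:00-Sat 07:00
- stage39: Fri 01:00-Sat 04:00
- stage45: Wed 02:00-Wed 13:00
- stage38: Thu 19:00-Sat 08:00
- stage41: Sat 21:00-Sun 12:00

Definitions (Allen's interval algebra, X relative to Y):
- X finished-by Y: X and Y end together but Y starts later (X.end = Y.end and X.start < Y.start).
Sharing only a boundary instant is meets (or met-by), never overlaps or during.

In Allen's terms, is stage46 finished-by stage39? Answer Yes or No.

No

stage46 = [Sat 07:00, Sat 09:00], stage39 = [Fri 01:00, Sat 04:00].
Actual relation of stage46 to stage39: after.
Asked whether 'finished-by' holds → No.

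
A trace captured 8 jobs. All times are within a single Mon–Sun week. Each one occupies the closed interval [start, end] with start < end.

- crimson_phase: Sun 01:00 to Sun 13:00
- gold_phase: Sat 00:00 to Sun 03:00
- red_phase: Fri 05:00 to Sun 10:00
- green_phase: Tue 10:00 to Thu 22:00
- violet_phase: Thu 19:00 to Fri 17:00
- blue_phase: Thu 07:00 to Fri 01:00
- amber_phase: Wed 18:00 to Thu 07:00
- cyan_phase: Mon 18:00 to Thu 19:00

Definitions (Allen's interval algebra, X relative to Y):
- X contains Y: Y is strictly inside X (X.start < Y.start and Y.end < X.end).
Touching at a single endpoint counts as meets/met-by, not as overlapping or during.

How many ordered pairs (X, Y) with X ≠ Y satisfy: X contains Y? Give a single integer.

Checking all 56 ordered pairs for relation 'contains'; matching pairs in alphabetical order:
(cyan_phase, amber_phase): cyan_phase contains amber_phase ✓
(green_phase, amber_phase): green_phase contains amber_phase ✓
(red_phase, gold_phase): red_phase contains gold_phase ✓
Count: 3.

3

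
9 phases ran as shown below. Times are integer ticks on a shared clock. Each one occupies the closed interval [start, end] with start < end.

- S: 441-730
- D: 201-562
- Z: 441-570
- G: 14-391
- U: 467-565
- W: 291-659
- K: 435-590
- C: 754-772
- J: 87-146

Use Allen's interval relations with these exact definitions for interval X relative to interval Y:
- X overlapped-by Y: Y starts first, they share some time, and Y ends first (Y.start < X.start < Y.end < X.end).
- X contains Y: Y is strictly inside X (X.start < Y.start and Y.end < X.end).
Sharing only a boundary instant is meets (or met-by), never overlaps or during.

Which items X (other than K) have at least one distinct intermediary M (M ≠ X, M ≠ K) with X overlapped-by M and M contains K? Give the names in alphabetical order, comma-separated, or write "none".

Target K = [435, 590].
Intermediaries M with M contains K: W.
Via W — items with X overlapped-by W: S.
Union: S.

S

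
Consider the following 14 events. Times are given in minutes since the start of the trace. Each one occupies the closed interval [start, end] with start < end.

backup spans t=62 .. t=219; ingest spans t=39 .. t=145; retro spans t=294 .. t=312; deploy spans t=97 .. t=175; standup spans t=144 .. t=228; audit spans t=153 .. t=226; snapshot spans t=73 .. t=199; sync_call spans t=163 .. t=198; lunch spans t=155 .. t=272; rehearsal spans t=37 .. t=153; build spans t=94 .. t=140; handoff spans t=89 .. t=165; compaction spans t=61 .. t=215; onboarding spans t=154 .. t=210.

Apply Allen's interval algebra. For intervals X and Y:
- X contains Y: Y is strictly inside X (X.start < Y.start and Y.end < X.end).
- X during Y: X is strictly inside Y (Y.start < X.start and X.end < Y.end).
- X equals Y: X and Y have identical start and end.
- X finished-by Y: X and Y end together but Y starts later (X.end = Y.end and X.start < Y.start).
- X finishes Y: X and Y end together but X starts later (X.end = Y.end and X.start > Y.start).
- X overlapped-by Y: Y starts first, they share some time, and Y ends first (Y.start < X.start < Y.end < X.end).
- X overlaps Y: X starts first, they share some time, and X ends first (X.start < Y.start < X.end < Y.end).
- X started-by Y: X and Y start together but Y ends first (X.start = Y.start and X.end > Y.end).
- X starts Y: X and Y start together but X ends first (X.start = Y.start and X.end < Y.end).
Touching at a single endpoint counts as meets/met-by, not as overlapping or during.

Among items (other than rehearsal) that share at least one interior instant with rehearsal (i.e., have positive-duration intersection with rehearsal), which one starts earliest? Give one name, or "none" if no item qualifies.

ingest

Target rehearsal = [t=37, t=153].
audit [t=153, t=226] → met-by → excluded.
backup [t=62, t=219] → overlapped-by → candidate.
build [t=94, t=140] → during → candidate.
compaction [t=61, t=215] → overlapped-by → candidate.
deploy [t=97, t=175] → overlapped-by → candidate.
handoff [t=89, t=165] → overlapped-by → candidate.
ingest [t=39, t=145] → during → candidate.
lunch [t=155, t=272] → after → excluded.
onboarding [t=154, t=210] → after → excluded.
retro [t=294, t=312] → after → excluded.
snapshot [t=73, t=199] → overlapped-by → candidate.
standup [t=144, t=228] → overlapped-by → candidate.
sync_call [t=163, t=198] → after → excluded.
Among candidates, earliest start is t=39 → ingest.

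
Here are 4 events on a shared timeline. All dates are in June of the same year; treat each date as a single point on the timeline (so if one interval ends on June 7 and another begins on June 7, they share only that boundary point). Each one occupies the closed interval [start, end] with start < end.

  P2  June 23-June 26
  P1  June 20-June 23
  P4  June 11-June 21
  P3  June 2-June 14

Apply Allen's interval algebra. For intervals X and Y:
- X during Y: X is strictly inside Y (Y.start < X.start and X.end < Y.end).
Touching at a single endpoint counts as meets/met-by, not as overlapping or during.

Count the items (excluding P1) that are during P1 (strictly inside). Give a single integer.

Target P1 = [June 20, June 23].
P2 [June 23, June 26] → met-by → no.
P3 [June 2, June 14] → before → no.
P4 [June 11, June 21] → overlaps → no.
Total: 0.

0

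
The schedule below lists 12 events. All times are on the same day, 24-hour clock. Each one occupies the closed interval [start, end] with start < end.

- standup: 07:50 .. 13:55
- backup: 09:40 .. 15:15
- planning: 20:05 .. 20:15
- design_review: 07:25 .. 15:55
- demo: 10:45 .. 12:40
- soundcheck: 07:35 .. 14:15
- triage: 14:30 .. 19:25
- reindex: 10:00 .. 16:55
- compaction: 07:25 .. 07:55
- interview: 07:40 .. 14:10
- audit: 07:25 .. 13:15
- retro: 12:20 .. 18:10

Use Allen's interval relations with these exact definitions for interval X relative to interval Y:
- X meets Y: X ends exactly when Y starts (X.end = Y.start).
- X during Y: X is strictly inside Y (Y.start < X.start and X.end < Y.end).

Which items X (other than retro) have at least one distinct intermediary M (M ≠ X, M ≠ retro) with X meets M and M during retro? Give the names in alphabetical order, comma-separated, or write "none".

Target retro = [12:20, 18:10].
Intermediaries M with M during retro: none.
Union: none.

none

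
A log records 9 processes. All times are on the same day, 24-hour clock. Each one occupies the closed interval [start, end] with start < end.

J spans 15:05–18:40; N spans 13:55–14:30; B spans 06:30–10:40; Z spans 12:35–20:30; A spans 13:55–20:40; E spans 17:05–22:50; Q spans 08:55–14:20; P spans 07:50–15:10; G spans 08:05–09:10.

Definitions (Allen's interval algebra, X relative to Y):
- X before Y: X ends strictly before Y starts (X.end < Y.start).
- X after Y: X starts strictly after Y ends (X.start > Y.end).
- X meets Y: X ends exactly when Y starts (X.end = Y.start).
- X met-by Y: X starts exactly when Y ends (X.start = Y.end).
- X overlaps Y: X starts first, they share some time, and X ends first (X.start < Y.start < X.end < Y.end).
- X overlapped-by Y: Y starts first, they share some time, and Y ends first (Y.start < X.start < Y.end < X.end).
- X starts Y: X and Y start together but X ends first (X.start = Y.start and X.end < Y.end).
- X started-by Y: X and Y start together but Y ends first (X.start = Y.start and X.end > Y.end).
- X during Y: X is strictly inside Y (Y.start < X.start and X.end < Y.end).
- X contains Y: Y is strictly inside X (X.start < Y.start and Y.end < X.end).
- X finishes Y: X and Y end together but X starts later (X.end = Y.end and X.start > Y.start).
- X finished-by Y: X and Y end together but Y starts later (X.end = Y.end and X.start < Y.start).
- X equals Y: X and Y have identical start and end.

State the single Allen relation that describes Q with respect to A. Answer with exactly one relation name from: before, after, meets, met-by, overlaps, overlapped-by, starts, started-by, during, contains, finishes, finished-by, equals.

Q = [08:55, 14:20]; A = [13:55, 20:40].
Compare endpoints: Q.start < A.start, Q.start < A.end, Q.end > A.start, Q.end < A.end.
That pattern is 'overlaps'.

overlaps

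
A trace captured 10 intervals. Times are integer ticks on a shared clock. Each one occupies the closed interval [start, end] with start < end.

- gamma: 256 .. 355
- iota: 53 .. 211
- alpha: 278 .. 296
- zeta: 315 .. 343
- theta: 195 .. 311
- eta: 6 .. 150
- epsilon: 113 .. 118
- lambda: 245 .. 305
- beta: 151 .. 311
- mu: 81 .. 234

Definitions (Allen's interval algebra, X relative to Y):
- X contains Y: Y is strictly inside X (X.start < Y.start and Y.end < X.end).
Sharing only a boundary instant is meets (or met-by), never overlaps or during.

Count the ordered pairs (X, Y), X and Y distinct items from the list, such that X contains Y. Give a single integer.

10

Checking all 90 ordered pairs for relation 'contains'; matching pairs in alphabetical order:
(beta, alpha): beta contains alpha ✓
(beta, lambda): beta contains lambda ✓
(eta, epsilon): eta contains epsilon ✓
(gamma, alpha): gamma contains alpha ✓
(gamma, zeta): gamma contains zeta ✓
(iota, epsilon): iota contains epsilon ✓
(lambda, alpha): lambda contains alpha ✓
(mu, epsilon): mu contains epsilon ✓
(theta, alpha): theta contains alpha ✓
(theta, lambda): theta contains lambda ✓
Count: 10.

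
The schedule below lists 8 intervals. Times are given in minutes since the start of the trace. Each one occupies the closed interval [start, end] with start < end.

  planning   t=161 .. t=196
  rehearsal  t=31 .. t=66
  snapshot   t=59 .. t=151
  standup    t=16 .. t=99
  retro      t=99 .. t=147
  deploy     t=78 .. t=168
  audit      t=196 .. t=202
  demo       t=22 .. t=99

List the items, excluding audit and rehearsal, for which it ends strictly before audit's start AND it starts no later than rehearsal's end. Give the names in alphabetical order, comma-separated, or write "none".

Conditions: its end is strictly before audit's start (X.end < t=196) AND its start is no later than rehearsal's end (X.start <= t=66).
demo: end t=99 < t=196? ✓; start t=22 <= t=66? ✓ → yes.
deploy: end t=168 < t=196? ✓; start t=78 <= t=66? ✗ → no.
planning: end t=196 < t=196? ✗; start t=161 <= t=66? ✗ → no.
retro: end t=147 < t=196? ✓; start t=99 <= t=66? ✗ → no.
snapshot: end t=151 < t=196? ✓; start t=59 <= t=66? ✓ → yes.
standup: end t=99 < t=196? ✓; start t=16 <= t=66? ✓ → yes.
Result: demo, snapshot, standup.

demo, snapshot, standup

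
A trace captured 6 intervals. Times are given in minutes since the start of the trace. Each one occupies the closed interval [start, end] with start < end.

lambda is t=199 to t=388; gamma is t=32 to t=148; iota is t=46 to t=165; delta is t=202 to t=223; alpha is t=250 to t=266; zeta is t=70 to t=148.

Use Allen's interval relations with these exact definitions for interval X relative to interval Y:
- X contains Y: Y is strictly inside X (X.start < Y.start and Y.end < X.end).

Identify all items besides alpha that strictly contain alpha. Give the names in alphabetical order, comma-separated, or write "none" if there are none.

lambda

Target alpha = [t=250, t=266].
delta [t=202, t=223] → before → no.
gamma [t=32, t=148] → before → no.
iota [t=46, t=165] → before → no.
lambda [t=199, t=388] → contains → yes.
zeta [t=70, t=148] → before → no.
Result: lambda.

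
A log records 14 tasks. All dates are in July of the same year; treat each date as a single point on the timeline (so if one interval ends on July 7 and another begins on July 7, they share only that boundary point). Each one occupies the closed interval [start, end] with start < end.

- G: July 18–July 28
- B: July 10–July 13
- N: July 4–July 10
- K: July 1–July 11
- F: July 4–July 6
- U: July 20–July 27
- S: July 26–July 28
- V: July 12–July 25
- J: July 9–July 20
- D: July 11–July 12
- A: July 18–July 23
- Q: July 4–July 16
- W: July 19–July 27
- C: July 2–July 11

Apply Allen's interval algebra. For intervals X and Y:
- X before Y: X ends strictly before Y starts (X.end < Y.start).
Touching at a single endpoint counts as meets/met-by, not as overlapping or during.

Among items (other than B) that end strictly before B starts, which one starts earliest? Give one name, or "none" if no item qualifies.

Target B = [July 10, July 13].
A [July 18, July 23] → after → excluded.
C [July 2, July 11] → overlaps → excluded.
D [July 11, July 12] → during → excluded.
F [July 4, July 6] → before → candidate.
G [July 18, July 28] → after → excluded.
J [July 9, July 20] → contains → excluded.
K [July 1, July 11] → overlaps → excluded.
N [July 4, July 10] → meets → excluded.
Q [July 4, July 16] → contains → excluded.
S [July 26, July 28] → after → excluded.
U [July 20, July 27] → after → excluded.
V [July 12, July 25] → overlapped-by → excluded.
W [July 19, July 27] → after → excluded.
Among candidates, earliest start is July 4 → F.

F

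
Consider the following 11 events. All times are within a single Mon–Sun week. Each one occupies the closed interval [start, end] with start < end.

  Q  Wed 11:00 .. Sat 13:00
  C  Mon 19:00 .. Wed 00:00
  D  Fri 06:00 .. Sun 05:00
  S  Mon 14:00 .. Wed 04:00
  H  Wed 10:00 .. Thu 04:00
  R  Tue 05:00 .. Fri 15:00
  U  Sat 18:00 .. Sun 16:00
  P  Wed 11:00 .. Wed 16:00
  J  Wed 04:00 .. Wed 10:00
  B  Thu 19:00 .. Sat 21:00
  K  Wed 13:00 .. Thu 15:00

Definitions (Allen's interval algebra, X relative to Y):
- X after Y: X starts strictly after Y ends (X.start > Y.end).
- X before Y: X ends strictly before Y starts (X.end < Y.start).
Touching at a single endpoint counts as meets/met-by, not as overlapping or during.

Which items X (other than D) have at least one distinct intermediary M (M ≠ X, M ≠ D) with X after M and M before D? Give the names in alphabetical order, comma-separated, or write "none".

Target D = [Fri 06:00, Sun 05:00].
Intermediaries M with M before D: C, H, J, K, P, S.
Via C — items with X after C: B, H, J, K, P, Q, U.
Via H — items with X after H: B, U.
Via J — items with X after J: B, K, P, Q, U.
Via K — items with X after K: B, U.
Via P — items with X after P: B, U.
Via S — items with X after S: B, H, K, P, Q, U.
Union: B, H, J, K, P, Q, U.

B, H, J, K, P, Q, U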